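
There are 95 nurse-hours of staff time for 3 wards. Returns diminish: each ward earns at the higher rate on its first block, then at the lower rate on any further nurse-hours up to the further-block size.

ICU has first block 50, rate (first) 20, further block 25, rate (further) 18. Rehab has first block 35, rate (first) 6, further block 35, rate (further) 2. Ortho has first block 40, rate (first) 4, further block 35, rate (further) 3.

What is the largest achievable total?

Order all 6 blocks by rate: ICU/T1 20 > ICU/T2 18 > Rehab/T1 6 > Ortho/T1 4 > Ortho/T2 3 > Rehab/T2 2.
ICU T1 at 20: fill all 50 → 45 left.
ICU T2 at 18: fill all 25 → 20 left.
Rehab/T1: +20 of 35 at 6; pool empty.
Total = 20×50 + 18×25 + 6×20 = 1570.

1570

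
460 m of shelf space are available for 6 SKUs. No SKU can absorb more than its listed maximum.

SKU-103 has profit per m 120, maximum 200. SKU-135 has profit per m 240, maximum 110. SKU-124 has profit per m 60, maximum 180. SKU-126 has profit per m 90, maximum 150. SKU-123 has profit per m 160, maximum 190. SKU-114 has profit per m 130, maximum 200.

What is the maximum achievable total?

Rank by profit per m: SKU-135 240 > SKU-123 160 > SKU-114 130 > SKU-103 120 > SKU-126 90 > SKU-124 60.
Give SKU-135 110 to hit its cap of 110 → 350 left.
SKU-123 takes 190 to reach its cap of 190 → 160 left.
SKU-114 has room for 200 but only 160 remain, so it gets 160.
Total = 240×110 + 160×190 + 130×160 = 77600.

77600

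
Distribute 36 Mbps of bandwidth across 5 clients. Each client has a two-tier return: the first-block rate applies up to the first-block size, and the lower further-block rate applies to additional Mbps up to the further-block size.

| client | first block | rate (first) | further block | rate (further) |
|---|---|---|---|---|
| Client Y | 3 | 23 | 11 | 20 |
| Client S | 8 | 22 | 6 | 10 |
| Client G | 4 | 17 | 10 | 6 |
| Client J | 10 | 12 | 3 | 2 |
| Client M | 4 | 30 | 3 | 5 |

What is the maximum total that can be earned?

725

Order all 10 blocks by rate: Client M/first 30 > Client Y/first 23 > Client S/first 22 > Client Y/second 20 > Client G/first 17 > Client J/first 12 > Client S/second 10 > Client G/second 6 > Client M/second 5 > Client J/second 2.
Client M first at 30: fill all 4 → 32 left.
Client Y/first (23): +3 → 29 left.
Fill Client S first block (8 at 22) → 21 left.
Client Y/second (20): +11 → 10 left.
Client G/first (17): +4 → 6 left.
Client J/first: +6 of 10 at 12; pool empty.
Total = 30×4 + 23×3 + 22×8 + 20×11 + 17×4 + 12×6 = 725.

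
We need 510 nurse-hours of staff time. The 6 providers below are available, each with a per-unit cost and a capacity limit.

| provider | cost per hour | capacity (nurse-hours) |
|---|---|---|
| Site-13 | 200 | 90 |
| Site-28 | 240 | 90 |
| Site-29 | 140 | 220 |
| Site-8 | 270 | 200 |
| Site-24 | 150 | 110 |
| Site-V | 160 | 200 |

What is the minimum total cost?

Use providers in increasing cost order.
Take 220 from Site-29 at 140 → need 290 more.
Take 110 from Site-24 at 150 → need 180 more.
Take 180 from Site-V at 160 to finish.
Site-13, Site-28, Site-8: unused.
Cost = 220×140 + 110×150 + 180×160 = 76100.

76100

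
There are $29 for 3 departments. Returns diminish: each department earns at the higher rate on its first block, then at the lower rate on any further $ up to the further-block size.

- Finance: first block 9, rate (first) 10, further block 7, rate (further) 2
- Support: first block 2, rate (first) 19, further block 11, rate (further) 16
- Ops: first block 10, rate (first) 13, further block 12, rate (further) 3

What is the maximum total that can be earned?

Order all 6 blocks by rate: Support/tier1 19 > Support/tier2 16 > Ops/tier1 13 > Finance/tier1 10 > Ops/tier2 3 > Finance/tier2 2.
Support/tier1 (19): +2 → 27 left.
Support tier2 at 16: fill all 11 → 16 left.
Ops/tier1 (13): +10 → 6 left.
Finance/tier1: +6 of 9 at 10; pool empty.
Total = 19×2 + 16×11 + 13×10 + 10×6 = 404.

404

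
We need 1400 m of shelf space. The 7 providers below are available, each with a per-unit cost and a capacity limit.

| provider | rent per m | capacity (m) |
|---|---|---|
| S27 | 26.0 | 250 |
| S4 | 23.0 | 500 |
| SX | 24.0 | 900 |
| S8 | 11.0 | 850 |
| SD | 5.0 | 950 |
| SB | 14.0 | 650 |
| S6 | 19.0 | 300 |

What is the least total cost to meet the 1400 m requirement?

Use providers in increasing cost order.
Take 950 from SD at 5.0 → need 450 more.
S8 at 11.0: take 450 of its 850 → requirement met.
SB, S6, S4, SX, S27: unused.
Cost = 950×5.0 + 450×11.0 = 9700.

9700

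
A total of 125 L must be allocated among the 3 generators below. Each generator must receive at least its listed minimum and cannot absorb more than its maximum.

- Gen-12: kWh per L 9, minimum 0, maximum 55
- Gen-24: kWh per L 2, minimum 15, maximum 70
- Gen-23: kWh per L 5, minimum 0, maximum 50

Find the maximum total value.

Meeting every minimum uses 0+15+0 = 15 L, leaving 110.
Rank by kWh per L: Gen-12 9 > Gen-23 5 > Gen-24 2.
Gen-12 takes 55 more to reach its cap of 55 → 55 left.
Gen-23: +50 to 50 (cap) → 5 left.
Gen-24 has room for 55 more but only 5 remain, so it gets 20.
Total = 9×55 + 2×20 + 5×50 = 785.

785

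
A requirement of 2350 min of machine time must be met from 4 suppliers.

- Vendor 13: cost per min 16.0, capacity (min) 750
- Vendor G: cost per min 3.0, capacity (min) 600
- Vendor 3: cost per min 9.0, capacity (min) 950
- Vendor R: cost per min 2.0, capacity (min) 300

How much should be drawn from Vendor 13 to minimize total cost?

Use suppliers in increasing cost order.
Vendor R at 2.0: take all 300 min → 2050 still needed.
Take 600 from Vendor G at 3.0 → need 1450 more.
Vendor 3 (9.0): use full 950 → 500 min to go.
Vendor 13 (16.0): take the remaining 500 → done.

500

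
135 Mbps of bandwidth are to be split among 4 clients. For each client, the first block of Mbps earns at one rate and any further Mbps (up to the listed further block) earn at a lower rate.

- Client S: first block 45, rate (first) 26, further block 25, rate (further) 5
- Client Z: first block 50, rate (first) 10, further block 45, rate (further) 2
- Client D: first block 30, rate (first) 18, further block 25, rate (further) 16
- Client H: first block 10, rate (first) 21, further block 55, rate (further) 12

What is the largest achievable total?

2620

Order all 8 blocks by rate: Client S/T1 26 > Client H/T1 21 > Client D/T1 18 > Client D/T2 16 > Client H/T2 12 > Client Z/T1 10 > Client S/T2 5 > Client Z/T2 2.
Fill Client S T1 block (45 at 26) → 90 left.
Client H/T1 (21): +10 → 80 left.
Client D/T1 (18): +30 → 50 left.
Client D/T2 (16): +25 → 25 left.
25 remain; put them into Client H T2 at 12.
Total = 26×45 + 21×10 + 18×30 + 16×25 + 12×25 = 2620.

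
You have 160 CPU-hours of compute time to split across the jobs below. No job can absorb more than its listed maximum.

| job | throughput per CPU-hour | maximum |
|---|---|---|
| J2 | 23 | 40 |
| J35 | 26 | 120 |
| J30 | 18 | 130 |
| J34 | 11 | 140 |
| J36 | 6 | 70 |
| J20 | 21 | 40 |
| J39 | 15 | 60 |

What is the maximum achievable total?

4040

Rank by throughput per CPU-hour: J35 26 > J2 23 > J20 21 > J30 18 > J39 15 > J34 11 > J36 6.
J35 takes 120 to reach its cap of 120 → 40 left.
J2: +40 to 40 (cap) → 0 left.
Total = 23×40 + 26×120 = 4040.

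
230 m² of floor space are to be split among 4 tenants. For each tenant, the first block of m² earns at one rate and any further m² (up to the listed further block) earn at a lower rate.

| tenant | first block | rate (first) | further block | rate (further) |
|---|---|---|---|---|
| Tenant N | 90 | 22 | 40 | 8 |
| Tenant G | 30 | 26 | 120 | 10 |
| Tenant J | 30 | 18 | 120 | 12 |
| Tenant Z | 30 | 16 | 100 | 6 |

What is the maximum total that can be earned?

4380

Order all 8 blocks by rate: Tenant G/tier1 26 > Tenant N/tier1 22 > Tenant J/tier1 18 > Tenant Z/tier1 16 > Tenant J/tier2 12 > Tenant G/tier2 10 > Tenant N/tier2 8 > Tenant Z/tier2 6.
Tenant G/tier1 (26): +30 ; 200 left.
Fill Tenant N tier1 block (90 at 22) ; 110 left.
Fill Tenant J tier1 block (30 at 18) ; 80 left.
Fill Tenant Z tier1 block (30 at 16) ; 50 left.
Tenant J tier2 at 12: only 50 left, fill 50.
Total = 26×30 + 22×90 + 18×30 + 16×30 + 12×50 = 4380.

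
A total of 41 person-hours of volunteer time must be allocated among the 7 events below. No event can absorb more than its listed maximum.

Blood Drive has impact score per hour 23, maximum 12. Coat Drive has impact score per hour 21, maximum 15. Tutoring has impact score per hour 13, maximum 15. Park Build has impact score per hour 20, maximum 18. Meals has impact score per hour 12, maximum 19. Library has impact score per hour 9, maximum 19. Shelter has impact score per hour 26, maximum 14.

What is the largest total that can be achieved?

955

Order the events by impact score per hour: Shelter 26 > Blood Drive 23 > Coat Drive 21 > Park Build 20 > Tutoring 13 > Meals 12 > Library 9.
Shelter takes 14 to reach its cap of 14 → 27 left.
Blood Drive takes 12 to reach its cap of 12 → 15 left.
Give Coat Drive 15 to hit its cap of 15 → 0 left.
Total = 23×12 + 21×15 + 26×14 = 955.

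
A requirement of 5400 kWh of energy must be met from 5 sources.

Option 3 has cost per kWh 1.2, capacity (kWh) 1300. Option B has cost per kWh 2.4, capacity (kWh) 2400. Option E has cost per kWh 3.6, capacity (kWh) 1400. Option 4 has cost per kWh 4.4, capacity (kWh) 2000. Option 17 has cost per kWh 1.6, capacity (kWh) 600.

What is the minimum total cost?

Use sources in increasing cost order.
Option 3 (1.2): use full 1300 ; 4100 kWh to go.
Option 17 (1.6): use full 600 ; 3500 kWh to go.
Option B at 2.4: take all 2400 kWh ; 1100 still needed.
Take 1100 from Option E at 3.6 to finish.
Option 4: unused.
Cost = 1300×1.2 + 600×1.6 + 2400×2.4 + 1100×3.6 = 12240.

12240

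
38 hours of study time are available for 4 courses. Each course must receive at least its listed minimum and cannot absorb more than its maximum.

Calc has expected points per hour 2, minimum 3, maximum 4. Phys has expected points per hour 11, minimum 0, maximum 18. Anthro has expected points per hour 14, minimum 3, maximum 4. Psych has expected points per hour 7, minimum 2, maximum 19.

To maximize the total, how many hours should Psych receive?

Meeting every minimum uses 3+0+3+2 = 8 hours, leaving 30.
Highest expected points per hour first: Anthro 14 > Phys 11 > Psych 7 > Calc 2.
Give Anthro 1 more to hit its cap of 4 → 29 left.
Phys takes 18 more to reach its cap of 18 → 11 left.
Psych: +11 (room for 17) → 13. Pool exhausted.

13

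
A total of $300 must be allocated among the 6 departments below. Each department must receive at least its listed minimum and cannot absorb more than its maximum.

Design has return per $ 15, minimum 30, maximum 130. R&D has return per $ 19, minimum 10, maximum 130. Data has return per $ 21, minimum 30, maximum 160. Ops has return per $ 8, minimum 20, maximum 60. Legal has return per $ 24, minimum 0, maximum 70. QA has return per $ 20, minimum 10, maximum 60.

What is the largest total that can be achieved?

6040

Meeting every minimum uses 30+10+30+20+0+10 = 100 $, leaving 200.
Rank by return per $: Legal 24 > Data 21 > QA 20 > R&D 19 > Design 15 > Ops 8.
Legal takes 70 more to reach its cap of 70 — 130 left.
Data: +130 to 160 (cap) — 0 left.
Total = 15×30 + 19×10 + 21×160 + 8×20 + 24×70 + 20×10 = 6040.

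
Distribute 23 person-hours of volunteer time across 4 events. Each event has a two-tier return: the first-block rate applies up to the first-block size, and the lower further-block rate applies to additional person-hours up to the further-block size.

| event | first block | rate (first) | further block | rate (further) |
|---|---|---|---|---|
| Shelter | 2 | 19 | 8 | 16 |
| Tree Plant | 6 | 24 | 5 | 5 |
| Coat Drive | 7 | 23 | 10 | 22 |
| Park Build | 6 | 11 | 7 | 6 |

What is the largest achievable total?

Order all 8 blocks by rate: Tree Plant/first 24 > Coat Drive/first 23 > Coat Drive/second 22 > Shelter/first 19 > Shelter/second 16 > Park Build/first 11 > Park Build/second 6 > Tree Plant/second 5.
Tree Plant first at 24: fill all 6 → 17 left.
Coat Drive first at 23: fill all 7 → 10 left.
Coat Drive second at 22: fill all 10 → 0 left.
Total = 24×6 + 23×7 + 22×10 = 525.

525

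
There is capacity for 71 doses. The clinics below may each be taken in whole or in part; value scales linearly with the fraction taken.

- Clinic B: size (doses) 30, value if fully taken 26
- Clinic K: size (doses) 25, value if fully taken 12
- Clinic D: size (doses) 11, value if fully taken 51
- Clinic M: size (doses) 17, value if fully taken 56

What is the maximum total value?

Sort by value density: Clinic D 51/11≈4.64, Clinic M 56/17≈3.29, Clinic B 26/30≈0.867, Clinic K 12/25≈0.48.
All 11 doses of Clinic D fit (value 51) — 60 remain.
All 17 doses of Clinic M fit (value 56) — 43 remain.
All 30 doses of Clinic B fit (value 26) — 13 remain.
13 doses left: a 13/25 share of Clinic K gives 12×13/25 = 6.24.
Total value = 139.24.

139.24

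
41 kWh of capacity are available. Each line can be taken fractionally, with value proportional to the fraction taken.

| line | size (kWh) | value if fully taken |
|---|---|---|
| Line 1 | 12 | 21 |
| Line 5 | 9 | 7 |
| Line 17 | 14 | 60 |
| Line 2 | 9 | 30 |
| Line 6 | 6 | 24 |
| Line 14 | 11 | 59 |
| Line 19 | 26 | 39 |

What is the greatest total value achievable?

Sort by value density: Line 14 59/11≈5.36, Line 17 60/14≈4.29, Line 6 24/6≈4, Line 2 30/9≈3.33, Line 1 21/12≈1.75, Line 19 39/26≈1.5, Line 5 7/9≈0.778.
All 11 kWh of Line 14 fit (value 59) → 30 remain.
Line 17: take in full, 14 kWh for value 60 → 16 left.
Line 6: take in full, 6 kWh for value 24 → 10 left.
All 9 kWh of Line 2 fit (value 30) → 1 remain.
Fill the last 1 kWh with part of Line 1: 1/12 of it earns 1.75.
Total value = 174.75.

174.75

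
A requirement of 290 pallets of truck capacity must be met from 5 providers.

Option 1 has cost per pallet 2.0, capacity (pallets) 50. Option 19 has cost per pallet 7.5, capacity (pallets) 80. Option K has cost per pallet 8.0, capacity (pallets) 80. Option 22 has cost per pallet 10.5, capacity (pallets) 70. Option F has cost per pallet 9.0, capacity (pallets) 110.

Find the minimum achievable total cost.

Fill from the cheapest provider first.
Option 1 (2.0): use full 50 ; 240 pallets to go.
Option 19 (7.5): use full 80 ; 160 pallets to go.
Take 80 from Option K at 8.0 ; need 80 more.
Option F at 9.0: take 80 of its 110 ; requirement met.
Option 22: unused.
Cost = 50×2.0 + 80×7.5 + 80×8.0 + 80×9.0 = 2060.

2060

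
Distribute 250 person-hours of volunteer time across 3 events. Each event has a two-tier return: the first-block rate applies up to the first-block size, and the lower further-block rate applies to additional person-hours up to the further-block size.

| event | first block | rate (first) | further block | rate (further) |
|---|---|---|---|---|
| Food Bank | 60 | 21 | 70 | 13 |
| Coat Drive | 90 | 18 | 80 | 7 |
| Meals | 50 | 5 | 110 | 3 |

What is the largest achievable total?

Rank every tier by rate: Food Bank/first 21 > Coat Drive/first 18 > Food Bank/second 13 > Coat Drive/second 7 > Meals/first 5 > Meals/second 3.
Fill Food Bank first block (60 at 21) — 190 left.
Fill Coat Drive first block (90 at 18) — 100 left.
Fill Food Bank second block (70 at 13) — 30 left.
Coat Drive/second: +30 of 80 at 7; pool empty.
Total = 21×60 + 18×90 + 13×70 + 7×30 = 4000.

4000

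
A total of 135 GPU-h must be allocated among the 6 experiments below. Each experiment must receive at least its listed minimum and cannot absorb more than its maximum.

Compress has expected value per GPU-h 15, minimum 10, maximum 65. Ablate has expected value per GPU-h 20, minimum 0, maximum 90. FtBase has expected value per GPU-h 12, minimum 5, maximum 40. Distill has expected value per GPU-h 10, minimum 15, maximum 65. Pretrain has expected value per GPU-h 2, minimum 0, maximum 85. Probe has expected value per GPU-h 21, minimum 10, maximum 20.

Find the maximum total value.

2480

Meeting every minimum uses 10+0+5+15+0+10 = 40 GPU-h, leaving 95.
Order the experiments by expected value per GPU-h: Probe 21 > Ablate 20 > Compress 15 > FtBase 12 > Distill 10 > Pretrain 2.
Probe: +10 to 20 (cap) — 85 left.
Ablate: +85 (room for 90) → 85. Pool exhausted.
Total = 15×10 + 20×85 + 12×5 + 10×15 + 21×20 = 2480.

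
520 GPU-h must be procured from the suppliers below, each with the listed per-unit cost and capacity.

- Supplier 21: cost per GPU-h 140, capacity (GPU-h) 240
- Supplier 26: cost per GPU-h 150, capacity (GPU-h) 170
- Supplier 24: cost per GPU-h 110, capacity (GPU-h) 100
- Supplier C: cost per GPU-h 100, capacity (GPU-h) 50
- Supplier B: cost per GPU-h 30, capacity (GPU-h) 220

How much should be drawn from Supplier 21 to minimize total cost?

150

Use suppliers in increasing cost order.
Supplier B at 30: take all 220 GPU-h → 300 still needed.
Supplier C (100): use full 50 → 250 GPU-h to go.
Take 100 from Supplier 24 at 110 → need 150 more.
Supplier 21 at 140: take 150 of its 240 → requirement met.
Supplier 26: unused.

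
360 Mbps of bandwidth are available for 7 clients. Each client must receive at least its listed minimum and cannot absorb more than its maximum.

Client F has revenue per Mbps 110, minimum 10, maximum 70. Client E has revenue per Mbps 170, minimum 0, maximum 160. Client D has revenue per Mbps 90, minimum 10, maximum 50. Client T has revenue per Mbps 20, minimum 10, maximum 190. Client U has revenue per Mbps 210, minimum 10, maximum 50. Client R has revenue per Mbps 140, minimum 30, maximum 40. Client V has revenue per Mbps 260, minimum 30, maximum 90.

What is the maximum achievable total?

Meeting every minimum uses 10+0+10+10+10+30+30 = 100 Mbps, leaving 260.
Rank by revenue per Mbps: Client V 260 > Client U 210 > Client E 170 > Client R 140 > Client F 110 > Client D 90 > Client T 20.
Client V takes 60 more to reach its cap of 90 — 200 left.
Give Client U 40 more to hit its cap of 50 — 160 left.
Client E: +160 to 160 (cap) — 0 left.
Total = 110×10 + 170×160 + 90×10 + 20×10 + 210×50 + 140×30 + 260×90 = 67500.

67500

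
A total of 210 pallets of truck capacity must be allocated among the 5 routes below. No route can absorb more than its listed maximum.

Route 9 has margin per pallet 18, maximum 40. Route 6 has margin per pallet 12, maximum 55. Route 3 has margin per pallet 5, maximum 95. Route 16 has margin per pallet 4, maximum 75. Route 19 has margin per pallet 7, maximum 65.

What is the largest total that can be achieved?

Rank by margin per pallet: Route 9 18 > Route 6 12 > Route 19 7 > Route 3 5 > Route 16 4.
Route 9: +40 to 40 (cap) → 170 left.
Route 6: +55 to 55 (cap) → 115 left.
Route 19: +65 to 65 (cap) → 50 left.
Route 3 has room for 95 but only 50 remain, so it gets 50.
Total = 18×40 + 12×55 + 5×50 + 7×65 = 2085.

2085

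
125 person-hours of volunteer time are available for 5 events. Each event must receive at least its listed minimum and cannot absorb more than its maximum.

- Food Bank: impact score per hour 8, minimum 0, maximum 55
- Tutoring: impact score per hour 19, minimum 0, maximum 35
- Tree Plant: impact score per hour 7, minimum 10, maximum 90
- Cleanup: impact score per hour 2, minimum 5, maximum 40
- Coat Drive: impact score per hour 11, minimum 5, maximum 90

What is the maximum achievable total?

Meeting every minimum uses 0+0+10+5+5 = 20 person-hours, leaving 105.
Rank by impact score per hour: Tutoring 19 > Coat Drive 11 > Food Bank 8 > Tree Plant 7 > Cleanup 2.
Tutoring takes 35 more to reach its cap of 35 ; 70 left.
Coat Drive has room for 85 more but only 70 remain, so it gets 75.
Total = 19×35 + 7×10 + 2×5 + 11×75 = 1570.

1570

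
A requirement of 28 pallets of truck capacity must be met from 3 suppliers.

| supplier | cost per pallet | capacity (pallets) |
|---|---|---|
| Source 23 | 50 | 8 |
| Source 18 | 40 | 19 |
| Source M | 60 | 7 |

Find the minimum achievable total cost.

Fill from the cheapest supplier first.
Source 18 at 40: take all 19 pallets → 9 still needed.
Source 23 at 50: take all 8 pallets → 1 still needed.
Source M at 60: take 1 of its 7 → requirement met.
Cost = 19×40 + 8×50 + 1×60 = 1220.

1220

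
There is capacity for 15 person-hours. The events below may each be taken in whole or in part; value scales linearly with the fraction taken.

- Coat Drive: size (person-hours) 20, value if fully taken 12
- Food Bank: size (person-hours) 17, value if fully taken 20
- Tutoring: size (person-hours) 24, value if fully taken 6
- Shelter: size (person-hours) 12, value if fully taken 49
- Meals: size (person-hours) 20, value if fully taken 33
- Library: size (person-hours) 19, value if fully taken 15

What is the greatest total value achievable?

Best value per unit of size first: Shelter 49/12≈4.08, Meals 33/20≈1.65, Food Bank 20/17≈1.18, Library 15/19≈0.789, Coat Drive 12/20≈0.6, Tutoring 6/24≈0.25.
Shelter: take in full, 12 person-hours for value 49 → 3 left.
3 person-hours left: a 3/20 share of Meals gives 33×3/20 = 4.95.
Total value = 53.95.

53.95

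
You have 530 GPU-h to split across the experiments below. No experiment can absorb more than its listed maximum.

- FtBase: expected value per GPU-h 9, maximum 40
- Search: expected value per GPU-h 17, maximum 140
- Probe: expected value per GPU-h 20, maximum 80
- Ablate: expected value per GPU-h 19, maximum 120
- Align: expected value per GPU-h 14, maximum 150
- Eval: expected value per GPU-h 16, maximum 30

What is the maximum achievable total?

8930

Rank by expected value per GPU-h: Probe 20 > Ablate 19 > Search 17 > Eval 16 > Align 14 > FtBase 9.
Probe takes 80 to reach its cap of 80 ; 450 left.
Ablate takes 120 to reach its cap of 120 ; 330 left.
Give Search 140 to hit its cap of 140 ; 190 left.
Eval: +30 to 30 (cap) ; 160 left.
Align takes 150 to reach its cap of 150 ; 10 left.
FtBase: +10 (room for 40) → 10. Pool exhausted.
Total = 9×10 + 17×140 + 20×80 + 19×120 + 14×150 + 16×30 = 8930.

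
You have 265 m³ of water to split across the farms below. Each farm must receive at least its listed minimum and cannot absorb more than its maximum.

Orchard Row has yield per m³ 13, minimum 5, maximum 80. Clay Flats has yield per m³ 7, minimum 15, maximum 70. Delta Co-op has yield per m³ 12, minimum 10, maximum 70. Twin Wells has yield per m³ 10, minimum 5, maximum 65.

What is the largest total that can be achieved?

2880

Meeting every minimum uses 5+15+10+5 = 35 m³, leaving 230.
Highest yield per m³ first: Orchard Row 13 > Delta Co-op 12 > Twin Wells 10 > Clay Flats 7.
Orchard Row takes 75 more to reach its cap of 80 → 155 left.
Give Delta Co-op 60 more to hit its cap of 70 → 95 left.
Twin Wells takes 60 more to reach its cap of 65 → 35 left.
Clay Flats: +35 (room for 55) → 50. Pool exhausted.
Total = 13×80 + 7×50 + 12×70 + 10×65 = 2880.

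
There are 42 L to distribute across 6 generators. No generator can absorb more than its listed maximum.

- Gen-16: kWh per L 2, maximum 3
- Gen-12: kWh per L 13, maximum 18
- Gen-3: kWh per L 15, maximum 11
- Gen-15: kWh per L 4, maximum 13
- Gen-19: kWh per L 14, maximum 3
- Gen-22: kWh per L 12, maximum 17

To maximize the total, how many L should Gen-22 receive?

10

Rank by kWh per L: Gen-3 15 > Gen-19 14 > Gen-12 13 > Gen-22 12 > Gen-15 4 > Gen-16 2.
Give Gen-3 11 to hit its cap of 11 ; 31 left.
Gen-19 takes 3 to reach its cap of 3 ; 28 left.
Gen-12 takes 18 to reach its cap of 18 ; 10 left.
Only 10 left; Gen-22 takes them to reach 10.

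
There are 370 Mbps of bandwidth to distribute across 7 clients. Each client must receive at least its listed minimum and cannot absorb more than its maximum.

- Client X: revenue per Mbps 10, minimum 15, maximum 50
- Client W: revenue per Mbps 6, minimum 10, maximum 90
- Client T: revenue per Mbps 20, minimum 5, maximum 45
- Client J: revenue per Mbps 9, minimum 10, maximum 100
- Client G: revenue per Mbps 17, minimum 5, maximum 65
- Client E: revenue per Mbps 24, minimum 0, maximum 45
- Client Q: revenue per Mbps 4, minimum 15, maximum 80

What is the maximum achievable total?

Meeting every minimum uses 15+10+5+10+5+0+15 = 60 Mbps, leaving 310.
Rank by revenue per Mbps: Client E 24 > Client T 20 > Client G 17 > Client X 10 > Client J 9 > Client W 6 > Client Q 4.
Client E takes 45 more to reach its cap of 45 ; 265 left.
Give Client T 40 more to hit its cap of 45 ; 225 left.
Client G: +60 to 65 (cap) ; 165 left.
Give Client X 35 more to hit its cap of 50 ; 130 left.
Client J takes 90 more to reach its cap of 100 ; 40 left.
Client W has room for 80 more but only 40 remain, so it gets 50.
Total = 10×50 + 6×50 + 20×45 + 9×100 + 17×65 + 24×45 + 4×15 = 4845.

4845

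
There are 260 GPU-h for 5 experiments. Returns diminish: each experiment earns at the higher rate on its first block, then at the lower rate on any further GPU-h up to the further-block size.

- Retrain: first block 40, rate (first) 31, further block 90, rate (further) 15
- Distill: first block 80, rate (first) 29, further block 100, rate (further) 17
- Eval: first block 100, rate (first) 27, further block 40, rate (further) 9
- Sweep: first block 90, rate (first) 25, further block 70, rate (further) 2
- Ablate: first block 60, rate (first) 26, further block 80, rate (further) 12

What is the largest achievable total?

Treat each block as its own option and order by rate: Retrain/tier1 31 > Distill/tier1 29 > Eval/tier1 27 > Ablate/tier1 26 > Sweep/tier1 25 > Distill/tier2 17 > Retrain/tier2 15 > Ablate/tier2 12 > Eval/tier2 9 > Sweep/tier2 2.
Fill Retrain tier1 block (40 at 31) ; 220 left.
Distill tier1 at 29: fill all 80 ; 140 left.
Fill Eval tier1 block (100 at 27) ; 40 left.
Ablate tier1 at 26: only 40 left, fill 40.
Total = 31×40 + 29×80 + 27×100 + 26×40 = 7300.

7300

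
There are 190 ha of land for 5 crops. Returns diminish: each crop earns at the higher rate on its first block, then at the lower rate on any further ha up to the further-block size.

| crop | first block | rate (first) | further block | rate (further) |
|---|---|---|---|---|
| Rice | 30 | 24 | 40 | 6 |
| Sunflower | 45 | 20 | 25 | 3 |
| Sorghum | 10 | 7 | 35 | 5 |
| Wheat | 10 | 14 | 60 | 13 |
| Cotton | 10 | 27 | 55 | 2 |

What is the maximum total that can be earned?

Order all 10 blocks by rate: Cotton/tier1 27 > Rice/tier1 24 > Sunflower/tier1 20 > Wheat/tier1 14 > Wheat/tier2 13 > Sorghum/tier1 7 > Rice/tier2 6 > Sorghum/tier2 5 > Sunflower/tier2 3 > Cotton/tier2 2.
Fill Cotton tier1 block (10 at 27) — 180 left.
Fill Rice tier1 block (30 at 24) — 150 left.
Sunflower/tier1 (20): +45 — 105 left.
Wheat tier1 at 14: fill all 10 — 95 left.
Wheat/tier2 (13): +60 — 35 left.
Sorghum tier1 at 7: fill all 10 — 25 left.
Rice tier2 at 6: only 25 left, fill 25.
Total = 27×10 + 24×30 + 20×45 + 14×10 + 13×60 + 7×10 + 6×25 = 3030.

3030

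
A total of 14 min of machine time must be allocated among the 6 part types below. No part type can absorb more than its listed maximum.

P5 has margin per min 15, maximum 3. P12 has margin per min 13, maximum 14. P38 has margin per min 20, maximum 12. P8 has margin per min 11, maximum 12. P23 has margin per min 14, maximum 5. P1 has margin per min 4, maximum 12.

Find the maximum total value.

Highest margin per min first: P38 20 > P5 15 > P23 14 > P12 13 > P8 11 > P1 4.
P38 takes 12 to reach its cap of 12 → 2 left.
P5: +2 (room for 3) → 2. Pool exhausted.
Total = 15×2 + 20×12 = 270.

270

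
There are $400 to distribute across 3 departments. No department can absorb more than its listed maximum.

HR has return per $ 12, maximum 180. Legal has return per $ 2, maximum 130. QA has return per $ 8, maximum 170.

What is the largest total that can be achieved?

3620

Rank by return per $: HR 12 > QA 8 > Legal 2.
Give HR 180 to hit its cap of 180 ; 220 left.
QA takes 170 to reach its cap of 170 ; 50 left.
Legal has room for 130 but only 50 remain, so it gets 50.
Total = 12×180 + 2×50 + 8×170 = 3620.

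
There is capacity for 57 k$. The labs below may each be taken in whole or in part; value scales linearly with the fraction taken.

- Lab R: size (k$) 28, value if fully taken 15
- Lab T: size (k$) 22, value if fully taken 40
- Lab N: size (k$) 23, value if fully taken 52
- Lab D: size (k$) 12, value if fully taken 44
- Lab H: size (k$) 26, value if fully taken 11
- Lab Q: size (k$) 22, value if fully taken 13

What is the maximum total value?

136

Best value per unit of size first: Lab D 44/12≈3.67, Lab N 52/23≈2.26, Lab T 40/22≈1.82, Lab Q 13/22≈0.591, Lab R 15/28≈0.536, Lab H 11/26≈0.423.
Lab D: take in full, 12 k$ for value 44 — 45 left.
All 23 k$ of Lab N fit (value 52) — 22 remain.
Lab T: take in full, 22 k$ for value 40 — 0 left.
Total value = 136.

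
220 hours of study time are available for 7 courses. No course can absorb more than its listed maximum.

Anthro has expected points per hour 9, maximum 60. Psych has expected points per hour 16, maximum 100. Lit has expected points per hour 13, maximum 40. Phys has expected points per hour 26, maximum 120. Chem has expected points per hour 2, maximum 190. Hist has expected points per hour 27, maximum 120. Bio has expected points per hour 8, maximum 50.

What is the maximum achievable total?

Order the courses by expected points per hour: Hist 27 > Phys 26 > Psych 16 > Lit 13 > Anthro 9 > Bio 8 > Chem 2.
Give Hist 120 to hit its cap of 120 ; 100 left.
Phys: +100 (room for 120) → 100. Pool exhausted.
Total = 26×100 + 27×120 = 5840.

5840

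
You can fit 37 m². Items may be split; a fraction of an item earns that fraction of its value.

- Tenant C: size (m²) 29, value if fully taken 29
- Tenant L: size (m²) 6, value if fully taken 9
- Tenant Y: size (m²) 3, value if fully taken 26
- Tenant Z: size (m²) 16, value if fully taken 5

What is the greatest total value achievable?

63

Sort by value density: Tenant Y 26/3≈8.67, Tenant L 9/6≈1.5, Tenant C 29/29≈1, Tenant Z 5/16≈0.312.
All 3 m² of Tenant Y fit (value 26) — 34 remain.
Take all of Tenant L (6 m², value 9) — 28 m² left.
28 m² left: a 28/29 share of Tenant C gives 29×28/29 = 28.
Total value = 63.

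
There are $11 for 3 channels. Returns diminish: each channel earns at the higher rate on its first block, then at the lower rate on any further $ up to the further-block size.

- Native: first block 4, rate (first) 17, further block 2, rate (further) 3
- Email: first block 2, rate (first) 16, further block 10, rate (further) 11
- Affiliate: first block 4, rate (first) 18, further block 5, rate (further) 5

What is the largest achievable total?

Treat each block as its own option and order by rate: Affiliate/first 18 > Native/first 17 > Email/first 16 > Email/second 11 > Affiliate/second 5 > Native/second 3.
Affiliate first at 18: fill all 4 — 7 left.
Native first at 17: fill all 4 — 3 left.
Fill Email first block (2 at 16) — 1 left.
1 remain; put them into Email second at 11.
Total = 18×4 + 17×4 + 16×2 + 11×1 = 183.

183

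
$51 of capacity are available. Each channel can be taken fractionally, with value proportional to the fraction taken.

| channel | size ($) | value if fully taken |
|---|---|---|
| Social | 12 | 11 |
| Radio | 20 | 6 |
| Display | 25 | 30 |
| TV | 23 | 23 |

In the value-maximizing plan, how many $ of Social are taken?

Best value per unit of size first: Display 30/25≈1.2, TV 23/23≈1, Social 11/12≈0.917, Radio 6/20≈0.3.
Display: take in full, 25 $ for value 30 — 26 left.
TV: take in full, 23 $ for value 23 — 3 left.
Fill the last 3 $ with part of Social: 3/12 of it earns 2.75.

3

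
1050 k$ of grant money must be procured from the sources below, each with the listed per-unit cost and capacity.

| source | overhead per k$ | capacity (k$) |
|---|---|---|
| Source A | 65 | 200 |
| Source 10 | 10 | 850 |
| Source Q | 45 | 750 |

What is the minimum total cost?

Cheapest first:
Source 10 at 10: take all 850 k$ — 200 still needed.
Take 200 from Source Q at 45 to finish.
Source A: unused.
Cost = 850×10 + 200×45 = 17500.

17500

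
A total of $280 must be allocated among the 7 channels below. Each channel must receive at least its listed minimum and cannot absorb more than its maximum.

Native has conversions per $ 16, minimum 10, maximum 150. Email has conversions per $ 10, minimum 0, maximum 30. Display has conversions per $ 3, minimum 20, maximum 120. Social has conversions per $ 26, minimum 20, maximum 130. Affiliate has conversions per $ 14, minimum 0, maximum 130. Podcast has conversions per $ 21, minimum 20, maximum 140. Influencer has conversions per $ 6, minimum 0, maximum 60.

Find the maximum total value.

6120

Meeting every minimum uses 10+0+20+20+0+20+0 = 70 $, leaving 210.
Highest conversions per $ first: Social 26 > Podcast 21 > Native 16 > Affiliate 14 > Email 10 > Influencer 6 > Display 3.
Social: +110 to 130 (cap) — 100 left.
Only 100 left; Podcast takes them to reach 120.
Total = 16×10 + 3×20 + 26×130 + 21×120 = 6120.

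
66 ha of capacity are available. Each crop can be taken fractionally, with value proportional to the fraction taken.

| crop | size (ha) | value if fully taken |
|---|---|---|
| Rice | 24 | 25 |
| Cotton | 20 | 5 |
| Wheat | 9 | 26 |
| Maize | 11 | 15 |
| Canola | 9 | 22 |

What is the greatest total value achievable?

91.25

Best value per unit of size first: Wheat 26/9≈2.89, Canola 22/9≈2.44, Maize 15/11≈1.36, Rice 25/24≈1.04, Cotton 5/20≈0.25.
All 9 ha of Wheat fit (value 26) — 57 remain.
Canola: take in full, 9 ha for value 22 — 48 left.
Take all of Maize (11 ha, value 15) — 37 ha left.
Take all of Rice (24 ha, value 25) — 13 ha left.
13 ha left: a 13/20 share of Cotton gives 5×13/20 = 3.25.
Total value = 91.25.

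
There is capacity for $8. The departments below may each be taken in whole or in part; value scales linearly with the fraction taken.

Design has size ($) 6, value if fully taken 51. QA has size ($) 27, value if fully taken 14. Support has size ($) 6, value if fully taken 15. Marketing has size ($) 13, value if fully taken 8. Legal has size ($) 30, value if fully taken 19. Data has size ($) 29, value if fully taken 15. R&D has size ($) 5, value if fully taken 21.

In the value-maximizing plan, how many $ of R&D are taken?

2

Best value per unit of size first: Design 51/6≈8.5, R&D 21/5≈4.2, Support 15/6≈2.5, Legal 19/30≈0.633, Marketing 8/13≈0.615, QA 14/27≈0.519, Data 15/29≈0.517.
All 6 $ of Design fit (value 51) ; 2 remain.
Only 2 $ remain; take 2/5 of R&D for value 21×2/5 = 8.4.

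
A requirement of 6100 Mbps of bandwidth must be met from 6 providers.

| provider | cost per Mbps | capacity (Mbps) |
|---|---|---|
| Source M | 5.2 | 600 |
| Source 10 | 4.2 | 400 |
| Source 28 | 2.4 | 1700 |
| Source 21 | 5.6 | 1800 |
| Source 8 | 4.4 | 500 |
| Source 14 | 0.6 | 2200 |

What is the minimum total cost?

Cheapest first:
Take 2200 from Source 14 at 0.6 → need 3900 more.
Take 1700 from Source 28 at 2.4 → need 2200 more.
Source 10 (4.2): use full 400 → 1800 Mbps to go.
Source 8 (4.4): use full 500 → 1300 Mbps to go.
Source M (5.2): use full 600 → 700 Mbps to go.
Source 21 at 5.6: take 700 of its 1800 → requirement met.
Cost = 2200×0.6 + 1700×2.4 + 400×4.2 + 500×4.4 + 600×5.2 + 700×5.6 = 16320.

16320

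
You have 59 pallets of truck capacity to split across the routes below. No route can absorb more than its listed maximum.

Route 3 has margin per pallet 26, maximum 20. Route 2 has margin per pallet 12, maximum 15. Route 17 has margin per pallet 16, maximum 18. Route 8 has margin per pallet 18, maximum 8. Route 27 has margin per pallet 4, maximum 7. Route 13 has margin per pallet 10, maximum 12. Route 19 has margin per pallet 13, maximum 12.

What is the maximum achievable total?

Highest margin per pallet first: Route 3 26 > Route 8 18 > Route 17 16 > Route 19 13 > Route 2 12 > Route 13 10 > Route 27 4.
Give Route 3 20 to hit its cap of 20 — 39 left.
Route 8: +8 to 8 (cap) — 31 left.
Route 17: +18 to 18 (cap) — 13 left.
Give Route 19 12 to hit its cap of 12 — 1 left.
Route 2 has room for 15 but only 1 remain, so it gets 1.
Total = 26×20 + 12×1 + 16×18 + 18×8 + 13×12 = 1120.

1120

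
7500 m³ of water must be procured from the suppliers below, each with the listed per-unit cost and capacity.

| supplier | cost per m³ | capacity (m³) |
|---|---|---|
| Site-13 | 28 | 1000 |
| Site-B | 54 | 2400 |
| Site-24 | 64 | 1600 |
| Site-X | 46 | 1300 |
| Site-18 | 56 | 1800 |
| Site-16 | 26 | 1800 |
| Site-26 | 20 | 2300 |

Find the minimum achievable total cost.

240000

Fill from the cheapest supplier first.
Take 2300 from Site-26 at 20 → need 5200 more.
Take 1800 from Site-16 at 26 → need 3400 more.
Site-13 at 28: take all 1000 m³ → 2400 still needed.
Take 1300 from Site-X at 46 → need 1100 more.
Site-B (54): take the remaining 1100 → done.
Site-18, Site-24: unused.
Cost = 2300×20 + 1800×26 + 1000×28 + 1300×46 + 1100×54 = 240000.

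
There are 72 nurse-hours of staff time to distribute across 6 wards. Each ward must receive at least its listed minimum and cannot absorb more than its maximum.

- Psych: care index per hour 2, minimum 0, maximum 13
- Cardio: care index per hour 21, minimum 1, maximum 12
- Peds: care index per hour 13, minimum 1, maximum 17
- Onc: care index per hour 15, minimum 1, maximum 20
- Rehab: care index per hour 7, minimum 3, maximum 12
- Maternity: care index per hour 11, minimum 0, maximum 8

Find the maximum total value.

951

Meeting every minimum uses 0+1+1+1+3+0 = 6 nurse-hours, leaving 66.
Rank by care index per hour: Cardio 21 > Onc 15 > Peds 13 > Maternity 11 > Rehab 7 > Psych 2.
Cardio: +11 to 12 (cap) → 55 left.
Give Onc 19 more to hit its cap of 20 → 36 left.
Give Peds 16 more to hit its cap of 17 → 20 left.
Give Maternity 8 more to hit its cap of 8 → 12 left.
Give Rehab 9 more to hit its cap of 12 → 3 left.
Only 3 left; Psych takes them to reach 3.
Total = 2×3 + 21×12 + 13×17 + 15×20 + 7×12 + 11×8 = 951.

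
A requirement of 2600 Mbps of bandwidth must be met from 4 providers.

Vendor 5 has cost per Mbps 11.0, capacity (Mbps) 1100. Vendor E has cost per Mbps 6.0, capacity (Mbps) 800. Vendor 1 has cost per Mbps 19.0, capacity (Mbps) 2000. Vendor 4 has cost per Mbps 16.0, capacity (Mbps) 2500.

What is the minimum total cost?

Use providers in increasing cost order.
Vendor E at 6.0: take all 800 Mbps — 1800 still needed.
Vendor 5 (11.0): use full 1100 — 700 Mbps to go.
Vendor 4 at 16.0: take 700 of its 2500 — requirement met.
Vendor 1: unused.
Cost = 800×6.0 + 1100×11.0 + 700×16.0 = 28100.

28100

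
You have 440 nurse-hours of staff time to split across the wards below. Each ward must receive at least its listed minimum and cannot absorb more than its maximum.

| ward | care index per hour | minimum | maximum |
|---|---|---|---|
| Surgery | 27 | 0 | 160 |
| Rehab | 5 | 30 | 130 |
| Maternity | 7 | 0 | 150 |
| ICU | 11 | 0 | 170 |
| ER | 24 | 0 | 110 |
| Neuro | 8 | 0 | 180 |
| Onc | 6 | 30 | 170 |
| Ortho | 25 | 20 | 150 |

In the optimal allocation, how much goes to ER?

70

Meeting every minimum uses 0+30+0+0+0+0+30+20 = 80 nurse-hours, leaving 360.
Highest care index per hour first: Surgery 27 > Ortho 25 > ER 24 > ICU 11 > Neuro 8 > Maternity 7 > Onc 6 > Rehab 5.
Surgery takes 160 more to reach its cap of 160 → 200 left.
Ortho: +130 to 150 (cap) → 70 left.
ER has room for 110 more but only 70 remain, so it gets 70.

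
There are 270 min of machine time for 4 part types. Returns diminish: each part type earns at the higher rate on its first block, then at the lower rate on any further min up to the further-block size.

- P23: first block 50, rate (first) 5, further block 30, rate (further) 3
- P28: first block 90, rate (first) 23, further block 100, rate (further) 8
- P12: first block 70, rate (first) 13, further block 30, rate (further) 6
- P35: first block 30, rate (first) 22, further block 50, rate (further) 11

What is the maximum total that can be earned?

4430

Order all 8 blocks by rate: P28/tier1 23 > P35/tier1 22 > P12/tier1 13 > P35/tier2 11 > P28/tier2 8 > P12/tier2 6 > P23/tier1 5 > P23/tier2 3.
Fill P28 tier1 block (90 at 23) — 180 left.
P35/tier1 (22): +30 — 150 left.
P12 tier1 at 13: fill all 70 — 80 left.
Fill P35 tier2 block (50 at 11) — 30 left.
P28 tier2 at 8: only 30 left, fill 30.
Total = 23×90 + 22×30 + 13×70 + 11×50 + 8×30 = 4430.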